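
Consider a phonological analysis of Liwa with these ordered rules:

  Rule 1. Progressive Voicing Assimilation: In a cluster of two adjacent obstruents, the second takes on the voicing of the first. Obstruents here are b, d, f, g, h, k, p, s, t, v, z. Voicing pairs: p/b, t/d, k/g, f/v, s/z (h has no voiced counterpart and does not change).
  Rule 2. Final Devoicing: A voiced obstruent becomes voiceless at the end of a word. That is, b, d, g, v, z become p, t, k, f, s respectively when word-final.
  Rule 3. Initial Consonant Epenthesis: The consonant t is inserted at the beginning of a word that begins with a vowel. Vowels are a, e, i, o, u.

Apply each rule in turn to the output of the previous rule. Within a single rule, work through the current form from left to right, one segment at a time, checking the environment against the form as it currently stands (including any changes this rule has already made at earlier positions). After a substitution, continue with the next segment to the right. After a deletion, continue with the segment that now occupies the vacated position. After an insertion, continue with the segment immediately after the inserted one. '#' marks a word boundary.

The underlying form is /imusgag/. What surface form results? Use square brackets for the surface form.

Rule 1 Progressive Voicing Assimilation: [imusgag] → [imuskag]
Rule 2 Final Devoicing: [imuskag] → [imuskak]
Rule 3 Initial Consonant Epenthesis: [imuskak] → [timuskak]

[timuskak]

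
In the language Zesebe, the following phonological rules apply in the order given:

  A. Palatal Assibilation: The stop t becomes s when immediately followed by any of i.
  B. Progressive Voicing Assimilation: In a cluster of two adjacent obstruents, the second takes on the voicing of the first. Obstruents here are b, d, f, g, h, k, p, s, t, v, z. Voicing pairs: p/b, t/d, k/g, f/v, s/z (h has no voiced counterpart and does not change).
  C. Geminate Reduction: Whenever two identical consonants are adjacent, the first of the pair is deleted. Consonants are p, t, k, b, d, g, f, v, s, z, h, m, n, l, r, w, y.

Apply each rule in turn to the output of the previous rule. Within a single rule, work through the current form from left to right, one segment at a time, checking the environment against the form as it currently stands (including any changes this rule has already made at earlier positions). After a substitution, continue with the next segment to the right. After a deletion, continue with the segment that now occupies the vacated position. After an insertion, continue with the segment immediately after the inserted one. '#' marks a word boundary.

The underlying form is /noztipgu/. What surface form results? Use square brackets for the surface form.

A Palatal Assibilation: [noztipgu] → [nozsipgu]
B Progressive Voicing Assimilation: [nozsipgu] → [nozzipku]
C Geminate Reduction: [nozzipku] → [nozipku]

[nozipku]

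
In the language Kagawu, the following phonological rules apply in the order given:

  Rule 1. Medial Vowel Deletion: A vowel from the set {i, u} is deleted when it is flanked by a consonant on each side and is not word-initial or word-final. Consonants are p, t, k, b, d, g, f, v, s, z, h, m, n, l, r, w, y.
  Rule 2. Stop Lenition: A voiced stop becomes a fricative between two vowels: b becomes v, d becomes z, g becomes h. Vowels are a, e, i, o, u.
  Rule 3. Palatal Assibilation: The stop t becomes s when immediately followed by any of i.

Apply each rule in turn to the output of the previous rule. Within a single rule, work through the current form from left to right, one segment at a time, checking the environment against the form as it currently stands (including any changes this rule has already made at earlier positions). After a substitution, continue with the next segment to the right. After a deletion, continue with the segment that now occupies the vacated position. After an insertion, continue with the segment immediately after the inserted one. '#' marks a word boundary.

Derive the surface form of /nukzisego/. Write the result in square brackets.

[nkzseho]

Rule 1 Medial Vowel Deletion: [nukzisego] → [nkzsego]
Rule 2 Stop Lenition: [nkzsego] → [nkzseho]
Rule 3 Palatal Assibilation: no change — [nkzseho]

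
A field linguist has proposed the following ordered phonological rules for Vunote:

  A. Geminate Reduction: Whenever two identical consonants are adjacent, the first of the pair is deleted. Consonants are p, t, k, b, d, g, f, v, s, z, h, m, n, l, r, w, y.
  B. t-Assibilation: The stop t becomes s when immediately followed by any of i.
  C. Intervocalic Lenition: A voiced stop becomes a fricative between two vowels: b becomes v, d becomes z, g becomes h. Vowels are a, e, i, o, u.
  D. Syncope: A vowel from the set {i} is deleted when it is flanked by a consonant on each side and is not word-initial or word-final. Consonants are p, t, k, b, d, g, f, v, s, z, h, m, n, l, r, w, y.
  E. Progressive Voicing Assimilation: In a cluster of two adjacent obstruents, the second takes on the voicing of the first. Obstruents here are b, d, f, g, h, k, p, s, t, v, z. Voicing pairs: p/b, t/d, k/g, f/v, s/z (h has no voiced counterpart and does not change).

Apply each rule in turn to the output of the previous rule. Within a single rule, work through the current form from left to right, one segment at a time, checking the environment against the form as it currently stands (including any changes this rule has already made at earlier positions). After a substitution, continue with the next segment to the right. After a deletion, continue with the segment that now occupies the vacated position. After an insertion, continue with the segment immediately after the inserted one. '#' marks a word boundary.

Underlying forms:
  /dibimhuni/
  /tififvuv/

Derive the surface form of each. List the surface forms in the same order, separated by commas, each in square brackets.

[dvmhuni], [sfffuv]

/dibimhuni/:
  A Geminate Reduction: no change — [dibimhuni]
  B t-Assibilation: no change — [dibimhuni]
  C Intervocalic Lenition: [dibimhuni] → [divimhuni]
  D Syncope: [divimhuni] → [dvmhuni]
  E Progressive Voicing Assimilation: no change — [dvmhuni]
/tififvuv/:
  A Geminate Reduction: no change — [tififvuv]
  B t-Assibilation: [tififvuv] → [sififvuv]
  C Intervocalic Lenition: no change — [sififvuv]
  D Syncope: [sififvuv] → [sffvuv]
  E Progressive Voicing Assimilation: [sffvuv] → [sfffuv]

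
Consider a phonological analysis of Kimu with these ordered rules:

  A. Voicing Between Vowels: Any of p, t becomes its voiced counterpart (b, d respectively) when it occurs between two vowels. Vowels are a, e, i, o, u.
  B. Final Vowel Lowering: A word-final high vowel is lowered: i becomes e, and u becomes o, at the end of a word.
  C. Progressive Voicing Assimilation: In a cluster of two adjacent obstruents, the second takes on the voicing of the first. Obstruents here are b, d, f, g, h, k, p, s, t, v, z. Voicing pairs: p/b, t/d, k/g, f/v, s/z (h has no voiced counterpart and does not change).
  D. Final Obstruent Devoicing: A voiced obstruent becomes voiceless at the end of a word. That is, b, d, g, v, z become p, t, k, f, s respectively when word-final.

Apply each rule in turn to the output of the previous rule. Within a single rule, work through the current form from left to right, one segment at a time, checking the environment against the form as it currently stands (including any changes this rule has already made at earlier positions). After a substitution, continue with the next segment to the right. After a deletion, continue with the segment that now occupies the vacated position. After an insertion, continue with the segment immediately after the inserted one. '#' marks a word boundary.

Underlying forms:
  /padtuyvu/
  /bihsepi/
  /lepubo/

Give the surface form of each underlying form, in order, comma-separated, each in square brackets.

/padtuyvu/:
  A Voicing Between Vowels: no change — [padtuyvu]
  B Final Vowel Lowering: [padtuyvu] → [padtuyvo]
  C Progressive Voicing Assimilation: [padtuyvo] → [padduyvo]
  D Final Obstruent Devoicing: no change — [padduyvo]
/bihsepi/:
  A Voicing Between Vowels: [bihsepi] → [bihsebi]
  B Final Vowel Lowering: [bihsebi] → [bihsebe]
  C Progressive Voicing Assimilation: no change — [bihsebe]
  D Final Obstruent Devoicing: no change — [bihsebe]
/lepubo/:
  A Voicing Between Vowels: [lepubo] → [lebubo]
  B Final Vowel Lowering: no change — [lebubo]
  C Progressive Voicing Assimilation: no change — [lebubo]
  D Final Obstruent Devoicing: no change — [lebubo]

[padduyvo], [bihsebe], [lebubo]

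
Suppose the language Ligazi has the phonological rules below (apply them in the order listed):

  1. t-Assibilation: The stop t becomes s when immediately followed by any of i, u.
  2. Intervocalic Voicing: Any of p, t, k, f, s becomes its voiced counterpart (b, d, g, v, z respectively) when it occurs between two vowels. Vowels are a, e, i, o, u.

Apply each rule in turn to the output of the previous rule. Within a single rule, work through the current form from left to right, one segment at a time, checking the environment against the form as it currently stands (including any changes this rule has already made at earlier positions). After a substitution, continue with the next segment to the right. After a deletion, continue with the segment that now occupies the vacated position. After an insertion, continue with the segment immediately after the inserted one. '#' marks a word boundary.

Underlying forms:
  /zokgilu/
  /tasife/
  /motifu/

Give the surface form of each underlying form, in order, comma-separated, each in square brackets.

[zokgilu], [tazive], [mozivu]

/zokgilu/:
  1 t-Assibilation: no change — [zokgilu]
  2 Intervocalic Voicing: no change — [zokgilu]
/tasife/:
  1 t-Assibilation: no change — [tasife]
  2 Intervocalic Voicing: [tasife] → [tazive]
/motifu/:
  1 t-Assibilation: [motifu] → [mosifu]
  2 Intervocalic Voicing: [mosifu] → [mozivu]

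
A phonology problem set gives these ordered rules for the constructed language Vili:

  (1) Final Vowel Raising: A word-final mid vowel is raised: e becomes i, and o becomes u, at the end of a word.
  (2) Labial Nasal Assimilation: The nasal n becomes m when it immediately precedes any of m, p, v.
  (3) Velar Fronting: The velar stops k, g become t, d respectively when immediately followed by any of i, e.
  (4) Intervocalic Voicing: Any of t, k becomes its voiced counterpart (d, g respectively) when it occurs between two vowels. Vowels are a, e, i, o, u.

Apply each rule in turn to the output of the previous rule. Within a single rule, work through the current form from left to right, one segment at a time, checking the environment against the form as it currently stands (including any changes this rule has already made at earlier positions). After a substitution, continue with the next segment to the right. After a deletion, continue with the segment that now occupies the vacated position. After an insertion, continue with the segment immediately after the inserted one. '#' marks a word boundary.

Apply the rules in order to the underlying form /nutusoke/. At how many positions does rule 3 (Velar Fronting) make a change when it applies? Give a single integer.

1

(1) Final Vowel Raising: [nutusoke] → [nutusoki]
(2) Labial Nasal Assimilation: no change — [nutusoki]
(3) Velar Fronting: [nutusoki] → [nutusoti]
(4) Intervocalic Voicing: [nutusoti] → [nudusodi]
Rule 3 changed 1 position(s).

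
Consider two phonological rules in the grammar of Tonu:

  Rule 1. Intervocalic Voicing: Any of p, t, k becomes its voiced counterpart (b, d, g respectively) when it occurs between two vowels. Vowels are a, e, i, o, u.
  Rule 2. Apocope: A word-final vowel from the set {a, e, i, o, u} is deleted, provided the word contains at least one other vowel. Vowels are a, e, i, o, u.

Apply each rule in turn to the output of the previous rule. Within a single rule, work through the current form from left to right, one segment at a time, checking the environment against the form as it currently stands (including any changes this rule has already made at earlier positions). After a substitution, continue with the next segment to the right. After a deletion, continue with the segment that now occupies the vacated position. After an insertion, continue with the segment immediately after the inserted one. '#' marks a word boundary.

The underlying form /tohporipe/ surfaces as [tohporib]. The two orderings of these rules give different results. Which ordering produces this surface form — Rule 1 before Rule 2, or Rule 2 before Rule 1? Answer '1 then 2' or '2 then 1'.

1 then 2

Order 1 then 2:
  1 Intervocalic Voicing: [tohporipe] → [tohporibe]
  2 Apocope: [tohporibe] → [tohporib]
  result: [tohporib]
Order 2 then 1:
  2 Apocope: [tohporipe] → [tohporip]
  1 Intervocalic Voicing: no change — [tohporip]
  result: [tohporip]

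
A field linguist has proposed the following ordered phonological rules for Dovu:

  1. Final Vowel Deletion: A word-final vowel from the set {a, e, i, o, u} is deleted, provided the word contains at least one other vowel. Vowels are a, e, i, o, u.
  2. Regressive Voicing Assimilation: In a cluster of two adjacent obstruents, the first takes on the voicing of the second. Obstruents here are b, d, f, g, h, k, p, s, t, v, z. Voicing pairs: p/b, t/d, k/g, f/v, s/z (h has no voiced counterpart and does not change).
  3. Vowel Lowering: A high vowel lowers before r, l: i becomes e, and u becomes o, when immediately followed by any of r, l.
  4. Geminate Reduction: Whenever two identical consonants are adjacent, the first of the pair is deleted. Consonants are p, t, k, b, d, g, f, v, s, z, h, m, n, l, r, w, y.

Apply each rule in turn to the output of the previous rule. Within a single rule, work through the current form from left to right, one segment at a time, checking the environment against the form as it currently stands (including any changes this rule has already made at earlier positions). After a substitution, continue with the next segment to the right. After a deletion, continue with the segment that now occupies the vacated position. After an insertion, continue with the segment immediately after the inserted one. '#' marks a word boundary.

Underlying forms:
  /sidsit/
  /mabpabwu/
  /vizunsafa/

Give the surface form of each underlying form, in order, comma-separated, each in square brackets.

[sitsit], [mapabw], [vizunsaf]

/sidsit/:
  1 Final Vowel Deletion: no change — [sidsit]
  2 Regressive Voicing Assimilation: [sidsit] → [sitsit]
  3 Vowel Lowering: no change — [sitsit]
  4 Geminate Reduction: no change — [sitsit]
/mabpabwu/:
  1 Final Vowel Deletion: [mabpabwu] → [mabpabw]
  2 Regressive Voicing Assimilation: [mabpabw] → [mappabw]
  3 Vowel Lowering: no change — [mappabw]
  4 Geminate Reduction: [mappabw] → [mapabw]
/vizunsafa/:
  1 Final Vowel Deletion: [vizunsafa] → [vizunsaf]
  2 Regressive Voicing Assimilation: no change — [vizunsaf]
  3 Vowel Lowering: no change — [vizunsaf]
  4 Geminate Reduction: no change — [vizunsaf]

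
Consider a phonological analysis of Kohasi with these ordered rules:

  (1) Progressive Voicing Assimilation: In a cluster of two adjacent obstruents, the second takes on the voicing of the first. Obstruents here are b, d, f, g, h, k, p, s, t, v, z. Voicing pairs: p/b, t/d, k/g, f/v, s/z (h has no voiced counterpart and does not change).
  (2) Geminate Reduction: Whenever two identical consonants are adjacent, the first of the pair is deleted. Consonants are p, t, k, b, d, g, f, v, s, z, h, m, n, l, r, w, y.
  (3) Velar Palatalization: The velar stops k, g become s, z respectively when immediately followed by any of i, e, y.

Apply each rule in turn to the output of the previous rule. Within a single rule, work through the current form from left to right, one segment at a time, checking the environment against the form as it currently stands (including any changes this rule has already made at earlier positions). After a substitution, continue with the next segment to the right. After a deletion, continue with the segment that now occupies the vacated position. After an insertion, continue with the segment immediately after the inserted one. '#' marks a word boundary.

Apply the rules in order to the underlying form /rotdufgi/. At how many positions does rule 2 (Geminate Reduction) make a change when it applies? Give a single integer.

1

(1) Progressive Voicing Assimilation: [rotdufgi] → [rottufki]
(2) Geminate Reduction: [rottufki] → [rotufki]
(3) Velar Palatalization: [rotufki] → [rotufsi]
Rule 2 changed 1 position(s).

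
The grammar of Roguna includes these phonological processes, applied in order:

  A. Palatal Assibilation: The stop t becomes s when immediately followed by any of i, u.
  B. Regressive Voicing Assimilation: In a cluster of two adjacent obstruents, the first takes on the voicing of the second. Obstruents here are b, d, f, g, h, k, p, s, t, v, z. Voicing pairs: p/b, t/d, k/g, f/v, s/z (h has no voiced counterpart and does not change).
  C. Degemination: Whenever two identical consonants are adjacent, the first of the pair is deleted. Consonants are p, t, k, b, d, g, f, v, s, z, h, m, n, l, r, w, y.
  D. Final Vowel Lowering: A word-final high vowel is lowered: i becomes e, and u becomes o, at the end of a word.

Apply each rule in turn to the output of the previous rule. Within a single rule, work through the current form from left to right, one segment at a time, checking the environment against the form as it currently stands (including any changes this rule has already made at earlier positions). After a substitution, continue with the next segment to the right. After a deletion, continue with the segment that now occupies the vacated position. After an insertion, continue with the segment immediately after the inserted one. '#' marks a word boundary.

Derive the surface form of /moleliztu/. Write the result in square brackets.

A Palatal Assibilation: [moleliztu] → [molelizsu]
B Regressive Voicing Assimilation: [molelizsu] → [molelissu]
C Degemination: [molelissu] → [molelisu]
D Final Vowel Lowering: [molelisu] → [moleliso]

[moleliso]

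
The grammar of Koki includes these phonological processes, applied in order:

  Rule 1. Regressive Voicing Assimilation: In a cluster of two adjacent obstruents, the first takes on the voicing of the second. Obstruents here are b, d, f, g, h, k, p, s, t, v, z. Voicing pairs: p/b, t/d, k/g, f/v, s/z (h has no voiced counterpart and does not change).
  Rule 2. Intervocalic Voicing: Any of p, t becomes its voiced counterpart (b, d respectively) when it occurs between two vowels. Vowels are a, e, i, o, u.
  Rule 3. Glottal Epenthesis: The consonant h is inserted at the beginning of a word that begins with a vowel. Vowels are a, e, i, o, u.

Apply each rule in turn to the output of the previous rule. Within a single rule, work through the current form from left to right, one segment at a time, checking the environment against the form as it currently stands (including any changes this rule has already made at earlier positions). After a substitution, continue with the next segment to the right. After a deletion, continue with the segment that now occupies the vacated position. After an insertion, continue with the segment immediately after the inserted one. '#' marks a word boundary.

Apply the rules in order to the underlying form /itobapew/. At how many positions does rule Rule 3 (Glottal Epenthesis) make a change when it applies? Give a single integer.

1

Rule 1 Regressive Voicing Assimilation: no change — [itobapew]
Rule 2 Intervocalic Voicing: [itobapew] → [idobabew]
Rule 3 Glottal Epenthesis: [idobabew] → [hidobabew]
Rule Rule 3 changed 1 position(s).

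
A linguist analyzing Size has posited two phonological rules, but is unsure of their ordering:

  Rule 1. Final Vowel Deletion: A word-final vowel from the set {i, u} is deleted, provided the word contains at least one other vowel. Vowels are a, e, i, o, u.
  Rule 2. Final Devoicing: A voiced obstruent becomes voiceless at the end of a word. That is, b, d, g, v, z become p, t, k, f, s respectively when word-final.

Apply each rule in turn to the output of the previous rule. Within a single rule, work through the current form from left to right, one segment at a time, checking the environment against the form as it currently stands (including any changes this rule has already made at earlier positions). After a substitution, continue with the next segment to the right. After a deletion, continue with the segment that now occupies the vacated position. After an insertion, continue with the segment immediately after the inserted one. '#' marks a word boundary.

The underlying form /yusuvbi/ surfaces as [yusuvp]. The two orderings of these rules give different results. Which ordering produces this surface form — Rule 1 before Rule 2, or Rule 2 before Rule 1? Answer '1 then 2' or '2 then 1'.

1 then 2

Order 1 then 2:
  1 Final Vowel Deletion: [yusuvbi] → [yusuvb]
  2 Final Devoicing: [yusuvb] → [yusuvp]
  result: [yusuvp]
Order 2 then 1:
  2 Final Devoicing: no change — [yusuvbi]
  1 Final Vowel Deletion: [yusuvbi] → [yusuvb]
  result: [yusuvb]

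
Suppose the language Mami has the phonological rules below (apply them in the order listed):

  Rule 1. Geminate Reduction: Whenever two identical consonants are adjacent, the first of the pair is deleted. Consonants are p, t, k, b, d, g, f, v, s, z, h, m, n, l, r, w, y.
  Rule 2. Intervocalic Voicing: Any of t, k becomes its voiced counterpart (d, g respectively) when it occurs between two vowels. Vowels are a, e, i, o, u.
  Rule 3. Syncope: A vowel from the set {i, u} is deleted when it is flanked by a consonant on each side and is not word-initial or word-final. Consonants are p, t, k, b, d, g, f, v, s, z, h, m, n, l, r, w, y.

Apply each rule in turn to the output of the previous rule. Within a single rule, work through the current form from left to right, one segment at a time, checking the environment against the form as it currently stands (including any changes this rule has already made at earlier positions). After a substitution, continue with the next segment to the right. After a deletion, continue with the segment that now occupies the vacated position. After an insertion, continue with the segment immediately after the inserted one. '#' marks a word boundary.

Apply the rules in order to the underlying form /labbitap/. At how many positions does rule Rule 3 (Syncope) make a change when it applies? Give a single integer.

1

Rule 1 Geminate Reduction: [labbitap] → [labitap]
Rule 2 Intervocalic Voicing: [labitap] → [labidap]
Rule 3 Syncope: [labidap] → [labdap]
Rule Rule 3 changed 1 position(s).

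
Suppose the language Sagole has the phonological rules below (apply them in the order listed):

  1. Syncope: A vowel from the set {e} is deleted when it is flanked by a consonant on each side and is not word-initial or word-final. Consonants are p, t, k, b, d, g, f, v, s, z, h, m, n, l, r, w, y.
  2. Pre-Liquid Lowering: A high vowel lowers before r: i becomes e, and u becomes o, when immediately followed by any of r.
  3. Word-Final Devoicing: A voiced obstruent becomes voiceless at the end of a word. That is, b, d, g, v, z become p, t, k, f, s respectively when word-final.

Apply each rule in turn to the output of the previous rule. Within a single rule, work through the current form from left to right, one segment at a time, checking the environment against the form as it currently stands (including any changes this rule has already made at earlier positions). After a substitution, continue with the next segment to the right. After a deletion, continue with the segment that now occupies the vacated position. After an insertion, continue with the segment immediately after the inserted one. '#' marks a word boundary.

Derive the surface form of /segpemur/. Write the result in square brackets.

1 Syncope: [segpemur] → [sgpmur]
2 Pre-Liquid Lowering: [sgpmur] → [sgpmor]
3 Word-Final Devoicing: no change — [sgpmor]

[sgpmor]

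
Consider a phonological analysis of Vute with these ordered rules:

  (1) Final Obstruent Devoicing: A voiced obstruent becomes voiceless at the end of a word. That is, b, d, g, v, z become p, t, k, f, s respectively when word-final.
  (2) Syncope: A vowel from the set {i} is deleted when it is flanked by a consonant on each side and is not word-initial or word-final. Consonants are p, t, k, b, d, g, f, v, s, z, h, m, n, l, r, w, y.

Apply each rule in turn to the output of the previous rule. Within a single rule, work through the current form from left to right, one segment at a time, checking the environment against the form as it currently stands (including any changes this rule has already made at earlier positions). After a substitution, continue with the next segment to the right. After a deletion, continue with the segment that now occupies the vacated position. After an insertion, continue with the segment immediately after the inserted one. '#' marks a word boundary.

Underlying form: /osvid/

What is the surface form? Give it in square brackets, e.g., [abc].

(1) Final Obstruent Devoicing: [osvid] → [osvit]
(2) Syncope: [osvit] → [osvt]

[osvt]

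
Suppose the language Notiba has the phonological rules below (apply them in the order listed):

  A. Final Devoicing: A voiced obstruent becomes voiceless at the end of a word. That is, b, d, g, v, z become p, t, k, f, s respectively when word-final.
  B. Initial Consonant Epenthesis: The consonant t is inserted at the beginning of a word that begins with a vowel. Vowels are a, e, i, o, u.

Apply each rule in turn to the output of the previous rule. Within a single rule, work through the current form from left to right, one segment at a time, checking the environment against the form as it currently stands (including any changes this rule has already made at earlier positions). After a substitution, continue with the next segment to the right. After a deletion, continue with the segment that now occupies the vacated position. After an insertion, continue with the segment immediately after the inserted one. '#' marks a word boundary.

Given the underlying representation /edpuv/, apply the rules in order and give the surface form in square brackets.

[tedpuf]

A Final Devoicing: [edpuv] → [edpuf]
B Initial Consonant Epenthesis: [edpuf] → [tedpuf]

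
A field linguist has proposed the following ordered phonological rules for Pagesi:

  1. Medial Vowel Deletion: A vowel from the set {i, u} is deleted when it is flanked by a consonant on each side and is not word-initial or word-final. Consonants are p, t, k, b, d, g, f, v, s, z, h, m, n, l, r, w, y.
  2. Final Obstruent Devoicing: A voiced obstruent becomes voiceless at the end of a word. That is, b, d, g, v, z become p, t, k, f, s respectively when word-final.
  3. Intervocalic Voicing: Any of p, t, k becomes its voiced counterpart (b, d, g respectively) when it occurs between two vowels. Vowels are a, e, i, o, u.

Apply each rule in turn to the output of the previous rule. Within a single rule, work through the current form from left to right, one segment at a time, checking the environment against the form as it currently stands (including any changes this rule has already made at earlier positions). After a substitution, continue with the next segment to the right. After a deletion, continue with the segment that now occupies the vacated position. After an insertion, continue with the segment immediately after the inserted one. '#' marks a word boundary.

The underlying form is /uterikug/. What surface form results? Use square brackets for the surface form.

[uderkk]

1 Medial Vowel Deletion: [uterikug] → [uterkg]
2 Final Obstruent Devoicing: [uterkg] → [uterkk]
3 Intervocalic Voicing: [uterkk] → [uderkk]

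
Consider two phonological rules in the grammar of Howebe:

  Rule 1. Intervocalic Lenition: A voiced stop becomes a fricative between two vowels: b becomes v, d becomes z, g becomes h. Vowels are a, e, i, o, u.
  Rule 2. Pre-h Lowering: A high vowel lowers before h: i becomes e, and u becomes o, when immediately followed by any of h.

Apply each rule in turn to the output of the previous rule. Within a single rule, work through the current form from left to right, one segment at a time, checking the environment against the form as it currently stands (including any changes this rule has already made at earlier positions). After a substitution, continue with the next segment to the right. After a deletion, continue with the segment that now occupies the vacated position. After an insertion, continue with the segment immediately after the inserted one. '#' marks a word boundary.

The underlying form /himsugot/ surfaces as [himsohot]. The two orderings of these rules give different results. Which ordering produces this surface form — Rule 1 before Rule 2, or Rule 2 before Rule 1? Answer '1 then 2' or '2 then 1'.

Order 1 then 2:
  1 Intervocalic Lenition: [himsugot] → [himsuhot]
  2 Pre-h Lowering: [himsuhot] → [himsohot]
  result: [himsohot]
Order 2 then 1:
  2 Pre-h Lowering: no change — [himsugot]
  1 Intervocalic Lenition: [himsugot] → [himsuhot]
  result: [himsuhot]

1 then 2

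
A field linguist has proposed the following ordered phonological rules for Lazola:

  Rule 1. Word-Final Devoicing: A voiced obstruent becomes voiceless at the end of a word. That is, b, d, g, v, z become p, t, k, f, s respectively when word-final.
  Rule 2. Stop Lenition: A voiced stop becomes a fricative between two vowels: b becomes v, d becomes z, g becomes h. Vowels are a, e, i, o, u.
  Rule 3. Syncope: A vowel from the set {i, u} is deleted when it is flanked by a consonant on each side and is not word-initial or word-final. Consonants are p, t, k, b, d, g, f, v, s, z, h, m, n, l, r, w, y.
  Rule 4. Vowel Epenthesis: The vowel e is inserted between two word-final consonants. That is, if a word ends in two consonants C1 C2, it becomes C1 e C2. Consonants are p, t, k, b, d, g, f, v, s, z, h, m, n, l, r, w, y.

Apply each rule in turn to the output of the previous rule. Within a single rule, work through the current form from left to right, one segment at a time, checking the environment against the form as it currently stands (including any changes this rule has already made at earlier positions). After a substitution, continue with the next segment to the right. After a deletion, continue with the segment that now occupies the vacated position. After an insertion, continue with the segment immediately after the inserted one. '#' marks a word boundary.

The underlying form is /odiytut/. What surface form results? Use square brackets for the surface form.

[ozytet]

Rule 1 Word-Final Devoicing: no change — [odiytut]
Rule 2 Stop Lenition: [odiytut] → [oziytut]
Rule 3 Syncope: [oziytut] → [ozytt]
Rule 4 Vowel Epenthesis: [ozytt] → [ozytet]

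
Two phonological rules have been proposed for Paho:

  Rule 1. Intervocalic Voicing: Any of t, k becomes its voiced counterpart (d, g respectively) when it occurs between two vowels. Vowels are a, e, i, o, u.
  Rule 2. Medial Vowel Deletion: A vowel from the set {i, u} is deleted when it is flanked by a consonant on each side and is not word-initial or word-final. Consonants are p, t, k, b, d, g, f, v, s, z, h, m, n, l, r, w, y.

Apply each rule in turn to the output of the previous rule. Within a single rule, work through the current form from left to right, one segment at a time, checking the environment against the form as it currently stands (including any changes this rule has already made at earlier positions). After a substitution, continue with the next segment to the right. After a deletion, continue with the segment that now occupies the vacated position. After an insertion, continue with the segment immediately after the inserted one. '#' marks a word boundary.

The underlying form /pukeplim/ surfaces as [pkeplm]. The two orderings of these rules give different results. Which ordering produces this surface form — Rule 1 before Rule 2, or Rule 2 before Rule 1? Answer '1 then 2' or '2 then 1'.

2 then 1

Order 1 then 2:
  1 Intervocalic Voicing: [pukeplim] → [pugeplim]
  2 Medial Vowel Deletion: [pugeplim] → [pgeplm]
  result: [pgeplm]
Order 2 then 1:
  2 Medial Vowel Deletion: [pukeplim] → [pkeplm]
  1 Intervocalic Voicing: no change — [pkeplm]
  result: [pkeplm]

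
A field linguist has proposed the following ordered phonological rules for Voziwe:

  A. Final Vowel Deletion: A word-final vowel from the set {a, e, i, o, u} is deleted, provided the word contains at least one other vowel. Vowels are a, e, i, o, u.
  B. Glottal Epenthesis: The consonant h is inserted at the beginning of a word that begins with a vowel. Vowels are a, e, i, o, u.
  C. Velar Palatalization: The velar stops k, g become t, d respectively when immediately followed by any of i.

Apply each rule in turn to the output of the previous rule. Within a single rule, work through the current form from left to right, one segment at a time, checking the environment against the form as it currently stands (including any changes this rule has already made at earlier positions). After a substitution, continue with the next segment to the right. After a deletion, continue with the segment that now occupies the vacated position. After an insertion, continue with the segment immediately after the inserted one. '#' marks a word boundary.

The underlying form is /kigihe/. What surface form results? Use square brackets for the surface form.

[tidih]

A Final Vowel Deletion: [kigihe] → [kigih]
B Glottal Epenthesis: no change — [kigih]
C Velar Palatalization: [kigih] → [tidih]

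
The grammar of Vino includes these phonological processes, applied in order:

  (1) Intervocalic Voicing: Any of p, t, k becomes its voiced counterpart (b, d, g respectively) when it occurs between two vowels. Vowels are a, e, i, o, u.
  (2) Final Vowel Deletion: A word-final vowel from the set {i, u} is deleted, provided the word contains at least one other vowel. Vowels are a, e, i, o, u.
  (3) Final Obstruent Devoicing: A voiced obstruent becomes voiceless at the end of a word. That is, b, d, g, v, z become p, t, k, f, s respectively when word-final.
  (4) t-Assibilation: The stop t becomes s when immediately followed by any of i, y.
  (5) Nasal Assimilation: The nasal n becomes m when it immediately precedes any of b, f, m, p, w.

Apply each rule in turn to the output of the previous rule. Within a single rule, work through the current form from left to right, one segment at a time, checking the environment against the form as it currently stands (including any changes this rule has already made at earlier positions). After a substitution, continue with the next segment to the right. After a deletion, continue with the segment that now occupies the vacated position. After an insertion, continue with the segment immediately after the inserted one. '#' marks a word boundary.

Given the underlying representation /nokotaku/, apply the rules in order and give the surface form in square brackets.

(1) Intervocalic Voicing: [nokotaku] → [nogodagu]
(2) Final Vowel Deletion: [nogodagu] → [nogodag]
(3) Final Obstruent Devoicing: [nogodag] → [nogodak]
(4) t-Assibilation: no change — [nogodak]
(5) Nasal Assimilation: no change — [nogodak]

[nogodak]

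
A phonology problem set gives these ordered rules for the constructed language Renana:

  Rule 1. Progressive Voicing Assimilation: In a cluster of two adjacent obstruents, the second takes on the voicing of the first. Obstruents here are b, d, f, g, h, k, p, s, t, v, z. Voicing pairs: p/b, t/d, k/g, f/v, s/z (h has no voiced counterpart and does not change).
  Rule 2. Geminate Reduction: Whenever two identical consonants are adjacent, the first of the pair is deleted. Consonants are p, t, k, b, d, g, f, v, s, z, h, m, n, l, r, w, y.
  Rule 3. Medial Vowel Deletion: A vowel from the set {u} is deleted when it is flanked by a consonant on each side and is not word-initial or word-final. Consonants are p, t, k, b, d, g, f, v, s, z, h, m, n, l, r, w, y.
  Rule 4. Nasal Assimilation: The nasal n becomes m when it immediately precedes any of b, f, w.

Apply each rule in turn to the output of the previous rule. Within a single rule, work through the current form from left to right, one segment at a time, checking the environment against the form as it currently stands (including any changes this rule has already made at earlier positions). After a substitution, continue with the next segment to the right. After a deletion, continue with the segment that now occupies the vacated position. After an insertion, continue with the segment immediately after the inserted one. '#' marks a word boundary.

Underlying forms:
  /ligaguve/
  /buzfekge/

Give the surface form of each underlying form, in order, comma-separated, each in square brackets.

/ligaguve/:
  Rule 1 Progressive Voicing Assimilation: no change — [ligaguve]
  Rule 2 Geminate Reduction: no change — [ligaguve]
  Rule 3 Medial Vowel Deletion: [ligaguve] → [ligagve]
  Rule 4 Nasal Assimilation: no change — [ligagve]
/buzfekge/:
  Rule 1 Progressive Voicing Assimilation: [buzfekge] → [buzvekke]
  Rule 2 Geminate Reduction: [buzvekke] → [buzveke]
  Rule 3 Medial Vowel Deletion: [buzveke] → [bzveke]
  Rule 4 Nasal Assimilation: no change — [bzveke]

[ligagve], [bzveke]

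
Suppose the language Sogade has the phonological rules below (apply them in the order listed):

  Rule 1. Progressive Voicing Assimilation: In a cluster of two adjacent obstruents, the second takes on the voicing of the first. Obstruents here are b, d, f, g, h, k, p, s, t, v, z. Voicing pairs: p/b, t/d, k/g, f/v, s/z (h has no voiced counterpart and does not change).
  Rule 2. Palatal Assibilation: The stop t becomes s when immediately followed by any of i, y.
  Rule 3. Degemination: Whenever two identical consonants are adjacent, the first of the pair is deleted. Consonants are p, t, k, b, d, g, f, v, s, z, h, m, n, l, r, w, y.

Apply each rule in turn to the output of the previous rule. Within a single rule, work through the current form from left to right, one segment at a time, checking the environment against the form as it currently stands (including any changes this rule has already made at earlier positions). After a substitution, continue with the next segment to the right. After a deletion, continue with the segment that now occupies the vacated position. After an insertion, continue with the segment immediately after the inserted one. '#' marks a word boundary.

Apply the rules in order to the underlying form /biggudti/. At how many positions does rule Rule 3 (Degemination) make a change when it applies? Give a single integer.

Rule 1 Progressive Voicing Assimilation: [biggudti] → [bigguddi]
Rule 2 Palatal Assibilation: no change — [bigguddi]
Rule 3 Degemination: [bigguddi] → [bigudi]
Rule Rule 3 changed 2 position(s).

2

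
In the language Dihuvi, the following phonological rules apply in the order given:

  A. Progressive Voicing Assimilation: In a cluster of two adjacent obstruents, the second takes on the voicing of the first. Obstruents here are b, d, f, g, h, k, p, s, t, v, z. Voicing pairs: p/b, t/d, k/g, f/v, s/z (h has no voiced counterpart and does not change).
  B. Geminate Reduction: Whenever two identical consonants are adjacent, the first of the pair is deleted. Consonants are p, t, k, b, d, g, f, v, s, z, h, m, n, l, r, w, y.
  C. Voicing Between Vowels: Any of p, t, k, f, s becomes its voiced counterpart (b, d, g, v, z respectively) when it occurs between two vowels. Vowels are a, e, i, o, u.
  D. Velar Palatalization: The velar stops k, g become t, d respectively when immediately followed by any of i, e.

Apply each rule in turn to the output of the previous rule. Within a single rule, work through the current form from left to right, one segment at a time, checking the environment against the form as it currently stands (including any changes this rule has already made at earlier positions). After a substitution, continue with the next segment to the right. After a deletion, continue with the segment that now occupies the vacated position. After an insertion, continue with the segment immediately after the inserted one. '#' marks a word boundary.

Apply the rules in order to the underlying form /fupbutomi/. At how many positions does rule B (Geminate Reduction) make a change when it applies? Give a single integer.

A Progressive Voicing Assimilation: [fupbutomi] → [fupputomi]
B Geminate Reduction: [fupputomi] → [fuputomi]
C Voicing Between Vowels: [fuputomi] → [fubudomi]
D Velar Palatalization: no change — [fubudomi]
Rule B changed 1 position(s).

1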